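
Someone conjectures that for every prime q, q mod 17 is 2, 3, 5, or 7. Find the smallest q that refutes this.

q = 11

q = 2: 2 mod 17 = 2.
q = 3: 3 mod 17 = 3.
q = 5: 5 mod 17 = 5.
q = 7: 7 mod 17 = 7.
q = 11: 11 mod 17 = 11 — not in {2, 3, 5, 7}.
Thus q = 11 disproves the claim, and no smaller q works.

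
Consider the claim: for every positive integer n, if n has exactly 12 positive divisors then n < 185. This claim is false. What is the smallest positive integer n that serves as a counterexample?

We need the least positive integer n for which n has exactly 12 positive divisors but the claim fails.
The first 12 eligible values, up to n = 160, all satisfy the conclusion.
n = 198: τ(198) = 12; 198 ≥ 185.
Hence n = 198 is a counterexample.

n = 198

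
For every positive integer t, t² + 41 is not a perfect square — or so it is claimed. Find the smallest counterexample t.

t = 20

We need the least positive integer t for which t² + 41 is a perfect square.
For t = 1, 2, 3, 4, …, 17, 18, 19 the conclusion holds.
t = 20: 20² + 41 = 441 = 21², a perfect square.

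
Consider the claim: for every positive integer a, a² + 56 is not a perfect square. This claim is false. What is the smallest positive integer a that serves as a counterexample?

We need the least positive integer a for which a² + 56 is a perfect square.
The first 4 eligible values, up to a = 4, all satisfy the conclusion.
a = 5: 5² + 56 = 81 = 9², a perfect square.
Thus a = 5 disproves the claim, and no smaller a works.

a = 5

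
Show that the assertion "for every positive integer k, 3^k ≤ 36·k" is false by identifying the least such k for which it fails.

Check each positive integer k in order until 3^k > 36·k.
k = 1: 3^k = 3 and 36·k = 36, so 3 ≤ 36.
k = 2: 3^k = 9 and 36·k = 72, so 9 ≤ 72.
k = 3: 3^k = 27 and 36·k = 108, so 27 ≤ 108.
k = 4: 3^k = 81 and 36·k = 144, so 81 ≤ 144.
k = 5: 3^k = 243 and 36·k = 180, so 243 > 180.
Hence k = 5 is a counterexample.

k = 5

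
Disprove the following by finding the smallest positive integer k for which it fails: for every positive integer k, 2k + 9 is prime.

k = 3

A counterexample is any positive integer k such that 2k + 9 is not prime; we check each in order.
k = 1: 2k + 9 = 11, prime.
k = 2: 2k + 9 = 13, prime.
k = 3: 2k + 9 = 15 = 3 × 5, composite.
Thus k = 3 disproves the claim, and no smaller k works.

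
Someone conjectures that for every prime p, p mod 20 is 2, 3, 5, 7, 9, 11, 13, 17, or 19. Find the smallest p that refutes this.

p = 41

A counterexample is any prime p such that the claim fails; we check each in order.
For p = 2, 3, 5, 7, …, 29, 31, 37 the conclusion holds.
p = 41: 41 mod 20 = 1 — not in {2, 3, 5, 7, 9, 11, 13, 17, 19}.
Thus p = 41 disproves the claim, and no smaller p works.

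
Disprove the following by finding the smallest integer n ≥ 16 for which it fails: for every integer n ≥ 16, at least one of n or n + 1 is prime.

n = 20

For n = 16, 17, 18, 19 the conclusion holds.
n = 20: 20 = 2 × 10; 21 = 3 × 7 — both composite.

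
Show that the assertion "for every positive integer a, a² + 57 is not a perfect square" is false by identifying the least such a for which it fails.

The first 7 eligible values, up to a = 7, all satisfy the conclusion.
a = 8: 8² + 57 = 121 = 11², a perfect square.
So a = 8 is the smallest counterexample.

a = 8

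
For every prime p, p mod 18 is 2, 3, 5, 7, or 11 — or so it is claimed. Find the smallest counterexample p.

p = 13

A counterexample is any prime p such that the claim fails; we check each in order.
The first 5 eligible values, up to p = 11, all satisfy the conclusion.
p = 13: 13 mod 18 = 13 — not in {2, 3, 5, 7, 11}.
Thus p = 13 disproves the claim, and no smaller p works.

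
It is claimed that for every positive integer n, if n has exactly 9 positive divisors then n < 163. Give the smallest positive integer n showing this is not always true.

Check each positive integer n in order until n has exactly 9 positive divisors but the claim fails.
n = 36: τ(36) = 9; 36 < 163.
n = 100: τ(100) = 9; 100 < 163.
n = 196: τ(196) = 9; 196 ≥ 163.
So n = 196 is the smallest counterexample.

n = 196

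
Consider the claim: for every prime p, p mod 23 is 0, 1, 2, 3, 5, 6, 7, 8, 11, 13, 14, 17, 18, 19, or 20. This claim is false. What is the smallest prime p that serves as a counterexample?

The first 17 eligible values, up to p = 59, all satisfy the conclusion.
p = 61: 61 mod 23 = 15 — not in {0, 1, 2, 3, 5, 6, 7, 8, 11, 13, 14, 17, 18, 19, 20}.

p = 61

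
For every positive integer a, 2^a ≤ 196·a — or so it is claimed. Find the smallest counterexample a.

a = 12

For a = 1, 2, 3, 4, …, 9, 10, 11 the conclusion holds.
a = 12: 2^a = 4096 and 196·a = 2352, so 4096 > 2352.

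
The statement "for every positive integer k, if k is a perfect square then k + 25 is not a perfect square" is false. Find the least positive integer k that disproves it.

Check each positive integer k in order until k is a perfect square but k + 25 is a perfect square.
The first 11 eligible values, up to k = 121, all satisfy the conclusion.
k = 144: 144 = 12² and 144 + 25 = 169 = 13².
So k = 144 is the smallest counterexample.

k = 144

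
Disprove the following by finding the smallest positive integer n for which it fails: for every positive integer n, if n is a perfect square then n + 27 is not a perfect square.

n = 9

n = 1: 1 + 27 = 28, not a perfect square.
n = 4: 4 + 27 = 31, not a perfect square.
n = 9: 9 = 3² and 9 + 27 = 36 = 6².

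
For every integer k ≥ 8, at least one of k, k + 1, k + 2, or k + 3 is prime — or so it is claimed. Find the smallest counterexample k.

k = 24

For k = 8, 9, 10, 11, …, 21, 22, 23 the conclusion holds.
k = 24: 24 = 2 × 12; 25 = 5 × 5; 26 = 2 × 13; 27 = 3 × 9 — all composite.
So k = 24 is the smallest counterexample.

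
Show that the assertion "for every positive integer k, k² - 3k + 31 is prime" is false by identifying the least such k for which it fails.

k = 4

A counterexample is any positive integer k such that k² - 3k + 31 is not prime; we check each in order.
k = 1: k² - 3k + 31 = 29, prime.
k = 2: k² - 3k + 31 = 29, prime.
k = 3: k² - 3k + 31 = 31, prime.
k = 4: k² - 3k + 31 = 35 = 5 × 7, composite.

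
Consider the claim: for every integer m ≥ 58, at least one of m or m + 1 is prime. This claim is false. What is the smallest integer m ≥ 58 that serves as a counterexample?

m = 62

The first 4 eligible values, up to m = 61, all satisfy the conclusion.
m = 62: 62 = 2 × 31; 63 = 3 × 21 — both composite.
So m = 62 is the smallest counterexample.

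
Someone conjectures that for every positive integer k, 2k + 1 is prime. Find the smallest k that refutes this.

A counterexample is any positive integer k such that 2k + 1 is not prime; we check each in order.
For k = 1, 2, 3 the conclusion holds.
k = 4: 2k + 1 = 9 = 3 × 3, composite.
So k = 4 is the smallest counterexample.

k = 4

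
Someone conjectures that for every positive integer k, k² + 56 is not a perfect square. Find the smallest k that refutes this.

For k = 1, 2, 3, 4 the conclusion holds.
k = 5: 5² + 56 = 81 = 9², a perfect square.
Hence k = 5 is a counterexample.

k = 5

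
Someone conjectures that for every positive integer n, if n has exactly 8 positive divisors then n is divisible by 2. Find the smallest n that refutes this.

For n = 24, 30, 40, 42, …, 88, 102, 104 the conclusion holds.
n = 105: τ(105) = 8; 105 mod 2 = 1.
Thus n = 105 disproves the claim, and no smaller n works.

n = 105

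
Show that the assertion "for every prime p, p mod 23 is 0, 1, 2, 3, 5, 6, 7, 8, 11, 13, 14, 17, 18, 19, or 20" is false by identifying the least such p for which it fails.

For p = 2, 3, 5, 7, …, 47, 53, 59 the conclusion holds.
p = 61: 61 mod 23 = 15 — not in {0, 1, 2, 3, 5, 6, 7, 8, 11, 13, 14, 17, 18, 19, 20}.
So p = 61 is the smallest counterexample.

p = 61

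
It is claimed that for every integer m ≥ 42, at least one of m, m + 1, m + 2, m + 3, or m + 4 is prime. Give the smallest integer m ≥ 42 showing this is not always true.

m = 48

Check each integer m ≥ 42 in order until m, m + 1, m + 2, m + 3, m + 4 are all composite.
The first 6 eligible values, up to m = 47, all satisfy the conclusion.
m = 48: 48 = 2 × 24; 49 = 7 × 7; 50 = 2 × 25; 51 = 3 × 17; 52 = 2 × 26 — all composite.
Thus m = 48 disproves the claim, and no smaller m works.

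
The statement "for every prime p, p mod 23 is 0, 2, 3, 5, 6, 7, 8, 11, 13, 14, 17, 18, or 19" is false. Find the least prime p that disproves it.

p = 43

Check each prime p in order until the claim fails.
For p = 2, 3, 5, 7, …, 31, 37, 41 the conclusion holds.
p = 43: 43 mod 23 = 20 — not in {0, 2, 3, 5, 6, 7, 8, 11, 13, 14, 17, 18, 19}.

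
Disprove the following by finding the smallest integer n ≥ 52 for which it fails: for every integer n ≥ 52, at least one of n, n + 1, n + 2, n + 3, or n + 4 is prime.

We need the least integer n ≥ 52 for which n, n + 1, n + 2, n + 3, n + 4 are all composite.
For n = 52, 53 the conclusion holds.
n = 54: 54 = 2 × 27; 55 = 5 × 11; 56 = 2 × 28; 57 = 3 × 19; 58 = 2 × 29 — all composite.
Hence n = 54 is a counterexample.

n = 54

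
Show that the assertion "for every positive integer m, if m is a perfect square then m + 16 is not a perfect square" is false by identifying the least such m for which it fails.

m = 9

We need the least positive integer m for which m is a perfect square but m + 16 is a perfect square.
m = 1: 1 + 16 = 17, not a perfect square.
m = 4: 4 + 16 = 20, not a perfect square.
m = 9: 9 = 3² and 9 + 16 = 25 = 5².
So m = 9 is the smallest counterexample.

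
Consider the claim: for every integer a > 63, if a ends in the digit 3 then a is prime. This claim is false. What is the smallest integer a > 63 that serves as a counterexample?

Check each integer a > 63 in order until a ends in the digit 3 but a is not prime.
For a = 73, 83 the conclusion holds.
a = 93: 93 ends in 3; 93 = 3 × 31, composite.
Thus a = 93 disproves the claim, and no smaller a works.

a = 93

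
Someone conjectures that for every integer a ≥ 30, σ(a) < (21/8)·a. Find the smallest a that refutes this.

a = 60

A counterexample is any integer a ≥ 30 such that the claim fails; we check each in order.
For a = 30, 31, 32, 33, …, 57, 58, 59 the conclusion holds.
a = 60: σ(60) = 168; 168 ≥ 315/2.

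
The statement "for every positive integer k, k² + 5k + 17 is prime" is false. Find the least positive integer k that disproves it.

k = 8

The first 7 eligible values, up to k = 7, all satisfy the conclusion.
k = 8: k² + 5k + 17 = 121 = 11 × 11, composite.
Thus k = 8 disproves the claim, and no smaller k works.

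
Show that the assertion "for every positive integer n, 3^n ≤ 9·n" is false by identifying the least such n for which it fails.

n = 4

A counterexample is any positive integer n such that 3^n > 9·n; we check each in order.
n = 1: 3^n = 3 and 9·n = 9, so 3 ≤ 9.
n = 2: 3^n = 9 and 9·n = 18, so 9 ≤ 18.
n = 3: 3^n = 27 and 9·n = 27, so 27 ≤ 27.
n = 4: 3^n = 81 and 9·n = 36, so 81 > 36.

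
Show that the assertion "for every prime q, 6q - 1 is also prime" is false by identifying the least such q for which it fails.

q = 11

The first 4 eligible values, up to q = 7, all satisfy the conclusion.
q = 11: 6q - 1 = 65 = 5 × 13, not prime.
Thus q = 11 disproves the claim, and no smaller q works.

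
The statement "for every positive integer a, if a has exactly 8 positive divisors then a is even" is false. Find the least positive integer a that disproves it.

a = 105

A counterexample is any positive integer a such that a has exactly 8 positive divisors but a is odd; we check each in order.
For a = 24, 30, 40, 42, …, 88, 102, 104 the conclusion holds.
a = 105: divisors of 105: 1, 3, 5, 7, 15, 21, 35, 105; 105 is odd.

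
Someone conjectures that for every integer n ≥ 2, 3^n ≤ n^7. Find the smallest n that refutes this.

We need the least integer n ≥ 2 for which 3^n > n^7.
The first 17 eligible values, up to n = 18, all satisfy the conclusion.
n = 19: 3^n = 1162261467 and n^7 = 893871739, so 1162261467 > 893871739.
Thus n = 19 disproves the claim, and no smaller n works.

n = 19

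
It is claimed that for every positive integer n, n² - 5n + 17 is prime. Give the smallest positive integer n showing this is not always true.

A counterexample is any positive integer n such that n² - 5n + 17 is not prime; we check each in order.
For n = 1, 2, 3, 4, …, 10, 11, 12 the conclusion holds.
n = 13: n² - 5n + 17 = 121 = 11 × 11, composite.

n = 13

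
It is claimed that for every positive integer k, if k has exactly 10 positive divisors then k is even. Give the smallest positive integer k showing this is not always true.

For k = 48, 80, 112, 162, 176, 208, 272, 304, 368 the conclusion holds.
k = 405: divisors of 405: 10 divisors; 405 is odd.
Hence k = 405 is a counterexample.

k = 405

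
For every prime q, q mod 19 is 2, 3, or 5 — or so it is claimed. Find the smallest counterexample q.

A counterexample is any prime q such that the claim fails; we check each in order.
For q = 2, 3, 5 the conclusion holds.
q = 7: 7 mod 19 = 7 — not in {2, 3, 5}.
So q = 7 is the smallest counterexample.

q = 7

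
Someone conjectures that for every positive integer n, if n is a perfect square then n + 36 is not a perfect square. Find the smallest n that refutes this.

n = 64

Check each positive integer n in order until n is a perfect square but n + 36 is a perfect square.
For n = 1, 4, 9, 16, 25, 36, 49 the conclusion holds.
n = 64: 64 = 8² and 64 + 36 = 100 = 10².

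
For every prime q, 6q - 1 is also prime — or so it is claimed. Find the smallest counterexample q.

q = 11

We need the least prime q for which 6q - 1 is not prime.
The first 4 eligible values, up to q = 7, all satisfy the conclusion.
q = 11: 6q - 1 = 65 = 5 × 13, not prime.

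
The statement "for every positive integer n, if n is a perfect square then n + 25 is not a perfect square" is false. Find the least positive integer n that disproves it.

n = 144

We need the least positive integer n for which n is a perfect square but n + 25 is a perfect square.
The first 11 eligible values, up to n = 121, all satisfy the conclusion.
n = 144: 144 = 12² and 144 + 25 = 169 = 13².
So n = 144 is the smallest counterexample.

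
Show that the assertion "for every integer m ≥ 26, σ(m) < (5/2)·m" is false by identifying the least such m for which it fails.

m = 36

For m = 26, 27, 28, 29, 30, 31, 32, 33, 34, 35 the conclusion holds.
m = 36: σ(36) = 91; 91 ≥ 90.
So m = 36 is the smallest counterexample.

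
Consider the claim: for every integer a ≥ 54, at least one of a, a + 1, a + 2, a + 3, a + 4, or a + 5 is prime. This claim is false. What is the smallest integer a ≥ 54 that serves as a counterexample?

a = 90

Check each integer a ≥ 54 in order until a, a + 1, a + 2, a + 3, a + 4, a + 5 are all composite.
For a = 54, 55, 56, 57, …, 87, 88, 89 the conclusion holds.
a = 90: 90 = 2 × 45; 91 = 7 × 13; 92 = 2 × 46; 93 = 3 × 31; 94 = 2 × 47; 95 = 5 × 19 — all composite.
So a = 90 is the smallest counterexample.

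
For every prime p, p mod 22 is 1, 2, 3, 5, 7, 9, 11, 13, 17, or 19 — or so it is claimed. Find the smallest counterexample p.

p = 37

A counterexample is any prime p such that the claim fails; we check each in order.
For p = 2, 3, 5, 7, …, 23, 29, 31 the conclusion holds.
p = 37: 37 mod 22 = 15 — not in {1, 2, 3, 5, 7, 9, 11, 13, 17, 19}.
Hence p = 37 is a counterexample.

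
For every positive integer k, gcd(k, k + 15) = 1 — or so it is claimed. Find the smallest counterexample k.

Check each positive integer k in order until gcd(k, k + 15) > 1.
For k = 1, 2 the conclusion holds.
k = 3: gcd(3, 18) = 3.

k = 3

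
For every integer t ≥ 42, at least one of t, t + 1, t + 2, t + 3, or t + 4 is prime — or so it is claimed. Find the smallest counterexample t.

t = 48

A counterexample is any integer t ≥ 42 such that t, t + 1, t + 2, t + 3, t + 4 are all composite; we check each in order.
For t = 42, 43, 44, 45, 46, 47 the conclusion holds.
t = 48: 48 = 2 × 24; 49 = 7 × 7; 50 = 2 × 25; 51 = 3 × 17; 52 = 2 × 26 — all composite.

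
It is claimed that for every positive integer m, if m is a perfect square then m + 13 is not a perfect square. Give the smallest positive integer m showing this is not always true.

m = 36

We need the least positive integer m for which m is a perfect square but m + 13 is a perfect square.
For m = 1, 4, 9, 16, 25 the conclusion holds.
m = 36: 36 = 6² and 36 + 13 = 49 = 7².
So m = 36 is the smallest counterexample.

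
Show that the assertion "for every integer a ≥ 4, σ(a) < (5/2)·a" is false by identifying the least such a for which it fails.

We need the least integer a ≥ 4 for which the claim fails.
The first 20 eligible values, up to a = 23, all satisfy the conclusion.
a = 24: σ(24) = 60; 60 ≥ 60.
Thus a = 24 disproves the claim, and no smaller a works.

a = 24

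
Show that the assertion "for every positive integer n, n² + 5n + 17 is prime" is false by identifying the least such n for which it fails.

Check each positive integer n in order until n² + 5n + 17 is not prime.
For n = 1, 2, 3, 4, 5, 6, 7 the conclusion holds.
n = 8: n² + 5n + 17 = 121 = 11 × 11, composite.
So n = 8 is the smallest counterexample.

n = 8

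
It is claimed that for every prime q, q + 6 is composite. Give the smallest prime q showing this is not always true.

Check each prime q in order until q + 6 is prime.
For q = 2, 3 the conclusion holds.
q = 5: q + 6 = 11, prime — not composite.

q = 5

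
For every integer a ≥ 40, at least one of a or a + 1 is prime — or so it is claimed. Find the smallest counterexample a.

a = 44

a = 40: 41 is prime.
a = 41: 41 is prime.
a = 42: 43 is prime.
a = 43: 43 is prime.
a = 44: 44 = 2 × 22; 45 = 3 × 15 — both composite.
Hence a = 44 is a counterexample.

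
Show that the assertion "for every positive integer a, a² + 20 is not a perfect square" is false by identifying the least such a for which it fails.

a = 4

We need the least positive integer a for which a² + 20 is a perfect square.
For a = 1, 2, 3 the conclusion holds.
a = 4: 4² + 20 = 36 = 6², a perfect square.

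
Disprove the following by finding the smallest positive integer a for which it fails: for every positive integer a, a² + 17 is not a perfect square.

a = 8

A counterexample is any positive integer a such that a² + 17 is a perfect square; we check each in order.
The first 7 eligible values, up to a = 7, all satisfy the conclusion.
a = 8: 8² + 17 = 81 = 9², a perfect square.
So a = 8 is the smallest counterexample.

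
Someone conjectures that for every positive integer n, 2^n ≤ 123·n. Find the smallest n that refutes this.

n = 11

Check each positive integer n in order until 2^n > 123·n.
The first 10 eligible values, up to n = 10, all satisfy the conclusion.
n = 11: 2^n = 2048 and 123·n = 1353, so 2048 > 1353.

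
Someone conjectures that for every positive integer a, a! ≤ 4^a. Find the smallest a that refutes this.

Check each positive integer a in order until a! > 4^a.
For a = 1, 2, 3, 4, 5, 6, 7, 8 the conclusion holds.
a = 9: a! = 362880 and 4^a = 262144, so 362880 > 262144.

a = 9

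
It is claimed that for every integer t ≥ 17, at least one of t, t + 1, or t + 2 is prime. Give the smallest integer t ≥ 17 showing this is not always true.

t = 20

A counterexample is any integer t ≥ 17 such that t, t + 1, t + 2 are all composite; we check each in order.
t = 17: 17 is prime.
t = 18: 19 is prime.
t = 19: 19 is prime.
t = 20: 20 = 2 × 10; 21 = 3 × 7; 22 = 2 × 11 — all composite.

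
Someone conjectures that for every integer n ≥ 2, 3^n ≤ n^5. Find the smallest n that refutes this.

n = 11

For n = 2, 3, 4, 5, 6, 7, 8, 9, 10 the conclusion holds.
n = 11: 3^n = 177147 and n^5 = 161051, so 177147 > 161051.
Hence n = 11 is a counterexample.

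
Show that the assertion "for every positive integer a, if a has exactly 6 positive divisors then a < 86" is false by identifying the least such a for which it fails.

For a = 12, 18, 20, 28, …, 68, 75, 76 the conclusion holds.
a = 92: τ(92) = 6; 92 ≥ 86.

a = 92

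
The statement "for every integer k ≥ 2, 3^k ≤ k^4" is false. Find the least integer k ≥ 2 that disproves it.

A counterexample is any integer k ≥ 2 such that 3^k > k^4; we check each in order.
The first 6 eligible values, up to k = 7, all satisfy the conclusion.
k = 8: 3^k = 6561 and k^4 = 4096, so 6561 > 4096.
Thus k = 8 disproves the claim, and no smaller k works.

k = 8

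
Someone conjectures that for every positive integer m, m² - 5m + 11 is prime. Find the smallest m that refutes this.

For m = 1, 2, 3, 4, 5, 6 the conclusion holds.
m = 7: m² - 5m + 11 = 25 = 5 × 5, composite.

m = 7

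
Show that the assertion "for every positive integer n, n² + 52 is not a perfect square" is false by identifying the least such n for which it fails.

The first 11 eligible values, up to n = 11, all satisfy the conclusion.
n = 12: 12² + 52 = 196 = 14², a perfect square.
Thus n = 12 disproves the claim, and no smaller n works.

n = 12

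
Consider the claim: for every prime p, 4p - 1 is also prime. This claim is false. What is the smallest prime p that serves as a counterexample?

For p = 2, 3, 5 the conclusion holds.
p = 7: 4p - 1 = 27 = 3 × 9, not prime.
Thus p = 7 disproves the claim, and no smaller p works.

p = 7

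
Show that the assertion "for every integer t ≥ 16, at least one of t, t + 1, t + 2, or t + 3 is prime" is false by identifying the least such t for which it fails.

t = 24

Check each integer t ≥ 16 in order until t, t + 1, t + 2, t + 3 are all composite.
The first 8 eligible values, up to t = 23, all satisfy the conclusion.
t = 24: 24 = 2 × 12; 25 = 5 × 5; 26 = 2 × 13; 27 = 3 × 9 — all composite.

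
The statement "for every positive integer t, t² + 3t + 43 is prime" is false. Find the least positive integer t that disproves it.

The first 38 eligible values, up to t = 38, all satisfy the conclusion.
t = 39: t² + 3t + 43 = 1681 = 41 × 41, composite.

t = 39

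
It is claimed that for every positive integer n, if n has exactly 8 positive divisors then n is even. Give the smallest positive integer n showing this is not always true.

Check each positive integer n in order until n has exactly 8 positive divisors but n is odd.
For n = 24, 30, 40, 42, …, 88, 102, 104 the conclusion holds.
n = 105: divisors of 105: 1, 3, 5, 7, 15, 21, 35, 105; 105 is odd.
Hence n = 105 is a counterexample.

n = 105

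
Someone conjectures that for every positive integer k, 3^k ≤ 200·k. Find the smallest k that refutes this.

k = 7

Check each positive integer k in order until 3^k > 200·k.
For k = 1, 2, 3, 4, 5, 6 the conclusion holds.
k = 7: 3^k = 2187 and 200·k = 1400, so 2187 > 1400.
Hence k = 7 is a counterexample.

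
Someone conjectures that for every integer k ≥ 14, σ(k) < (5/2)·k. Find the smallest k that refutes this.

k = 24

Check each integer k ≥ 14 in order until the claim fails.
For k = 14, 15, 16, 17, 18, 19, 20, 21, 22, 23 the conclusion holds.
k = 24: σ(24) = 60; 60 ≥ 60.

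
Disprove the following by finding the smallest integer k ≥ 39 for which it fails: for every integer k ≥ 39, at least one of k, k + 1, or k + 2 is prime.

Check each integer k ≥ 39 in order until k, k + 1, k + 2 are all composite.
For k = 39, 40, 41, 42, 43 the conclusion holds.
k = 44: 44 = 2 × 22; 45 = 3 × 15; 46 = 2 × 23 — all composite.

k = 44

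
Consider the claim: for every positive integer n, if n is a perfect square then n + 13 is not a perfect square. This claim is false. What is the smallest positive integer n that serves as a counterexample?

We need the least positive integer n for which n is a perfect square but n + 13 is a perfect square.
n = 1: 1 + 13 = 14, not a perfect square.
n = 4: 4 + 13 = 17, not a perfect square.
n = 9: 9 + 13 = 22, not a perfect square.
n = 16: 16 + 13 = 29, not a perfect square.
n = 25: 25 + 13 = 38, not a perfect square.
n = 36: 36 = 6² and 36 + 13 = 49 = 7².

n = 36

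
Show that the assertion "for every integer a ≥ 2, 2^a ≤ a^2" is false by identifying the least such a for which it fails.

a = 5

a = 2: 2^a = 4 and a^2 = 4, so 4 ≤ 4.
a = 3: 2^a = 8 and a^2 = 9, so 8 ≤ 9.
a = 4: 2^a = 16 and a^2 = 16, so 16 ≤ 16.
a = 5: 2^a = 32 and a^2 = 25, so 32 > 25.
So a = 5 is the smallest counterexample.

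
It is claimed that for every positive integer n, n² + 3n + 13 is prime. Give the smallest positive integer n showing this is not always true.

n = 1: n² + 3n + 13 = 17, prime.
n = 2: n² + 3n + 13 = 23, prime.
n = 3: n² + 3n + 13 = 31, prime.
n = 4: n² + 3n + 13 = 41, prime.
n = 5: n² + 3n + 13 = 53, prime.
n = 6: n² + 3n + 13 = 67, prime.
n = 7: n² + 3n + 13 = 83, prime.
n = 8: n² + 3n + 13 = 101, prime.
n = 9: n² + 3n + 13 = 121 = 11 × 11, composite.

n = 9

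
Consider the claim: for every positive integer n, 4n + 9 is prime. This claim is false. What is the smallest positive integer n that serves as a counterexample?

We need the least positive integer n for which 4n + 9 is not prime.
n = 1: 4n + 9 = 13, prime.
n = 2: 4n + 9 = 17, prime.
n = 3: 4n + 9 = 21 = 3 × 7, composite.
Hence n = 3 is a counterexample.

n = 3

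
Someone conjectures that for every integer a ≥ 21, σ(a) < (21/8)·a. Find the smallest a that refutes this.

Check each integer a ≥ 21 in order until the claim fails.
The first 39 eligible values, up to a = 59, all satisfy the conclusion.
a = 60: σ(60) = 168; 168 ≥ 315/2.
Thus a = 60 disproves the claim, and no smaller a works.

a = 60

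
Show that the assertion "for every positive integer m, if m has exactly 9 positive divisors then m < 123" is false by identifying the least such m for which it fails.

m = 196

A counterexample is any positive integer m such that m has exactly 9 positive divisors but the claim fails; we check each in order.
m = 36: τ(36) = 9; 36 < 123.
m = 100: τ(100) = 9; 100 < 123.
m = 196: τ(196) = 9; 196 ≥ 123.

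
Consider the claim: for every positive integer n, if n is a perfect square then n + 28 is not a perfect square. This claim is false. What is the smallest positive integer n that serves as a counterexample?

Check each positive integer n in order until n is a perfect square but n + 28 is a perfect square.
The first 5 eligible values, up to n = 25, all satisfy the conclusion.
n = 36: 36 = 6² and 36 + 28 = 64 = 8².

n = 36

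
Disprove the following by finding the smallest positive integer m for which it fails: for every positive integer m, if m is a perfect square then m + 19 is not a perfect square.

Check each positive integer m in order until m is a perfect square but m + 19 is a perfect square.
For m = 1, 4, 9, 16, 25, 36, 49, 64 the conclusion holds.
m = 81: 81 = 9² and 81 + 19 = 100 = 10².

m = 81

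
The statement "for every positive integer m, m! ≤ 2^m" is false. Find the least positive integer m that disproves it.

Check each positive integer m in order until m! > 2^m.
For m = 1, 2, 3 the conclusion holds.
m = 4: m! = 24 and 2^m = 16, so 24 > 16.

m = 4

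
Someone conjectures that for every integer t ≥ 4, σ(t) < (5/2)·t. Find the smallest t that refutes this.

For t = 4, 5, 6, 7, …, 21, 22, 23 the conclusion holds.
t = 24: σ(24) = 60; 60 ≥ 60.
Hence t = 24 is a counterexample.

t = 24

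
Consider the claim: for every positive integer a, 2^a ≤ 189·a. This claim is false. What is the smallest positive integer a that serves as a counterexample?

For a = 1, 2, 3, 4, …, 9, 10, 11 the conclusion holds.
a = 12: 2^a = 4096 and 189·a = 2268, so 4096 > 2268.
Hence a = 12 is a counterexample.

a = 12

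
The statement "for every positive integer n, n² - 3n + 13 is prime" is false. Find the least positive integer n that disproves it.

n = 12

Check each positive integer n in order until n² - 3n + 13 is not prime.
The first 11 eligible values, up to n = 11, all satisfy the conclusion.
n = 12: n² - 3n + 13 = 121 = 11 × 11, composite.
So n = 12 is the smallest counterexample.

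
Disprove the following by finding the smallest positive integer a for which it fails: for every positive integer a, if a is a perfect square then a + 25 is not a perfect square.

a = 144

A counterexample is any positive integer a such that a is a perfect square but a + 25 is a perfect square; we check each in order.
For a = 1, 4, 9, 16, …, 81, 100, 121 the conclusion holds.
a = 144: 144 = 12² and 144 + 25 = 169 = 13².
Thus a = 144 disproves the claim, and no smaller a works.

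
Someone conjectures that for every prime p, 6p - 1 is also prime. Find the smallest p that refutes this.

A counterexample is any prime p such that 6p - 1 is not prime; we check each in order.
For p = 2, 3, 5, 7 the conclusion holds.
p = 11: 6p - 1 = 65 = 5 × 13, not prime.
Thus p = 11 disproves the claim, and no smaller p works.

p = 11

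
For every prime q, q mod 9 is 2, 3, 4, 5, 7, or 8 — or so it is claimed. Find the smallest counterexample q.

q = 19

We need the least prime q for which the claim fails.
The first 7 eligible values, up to q = 17, all satisfy the conclusion.
q = 19: 19 mod 9 = 1 — not in {2, 3, 4, 5, 7, 8}.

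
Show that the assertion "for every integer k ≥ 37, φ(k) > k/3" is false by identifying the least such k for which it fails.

k = 42

Check each integer k ≥ 37 in order until the claim fails.
For k = 37, 38, 39, 40, 41 the conclusion holds.
k = 42: φ(42) = 12 and 42/3 = 14, so φ(42) ≤ 42/3.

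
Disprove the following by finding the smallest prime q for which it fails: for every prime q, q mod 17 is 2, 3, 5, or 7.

A counterexample is any prime q such that the claim fails; we check each in order.
For q = 2, 3, 5, 7 the conclusion holds.
q = 11: 11 mod 17 = 11 — not in {2, 3, 5, 7}.
Hence q = 11 is a counterexample.

q = 11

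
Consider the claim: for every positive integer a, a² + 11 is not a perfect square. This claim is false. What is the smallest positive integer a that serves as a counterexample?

A counterexample is any positive integer a such that a² + 11 is a perfect square; we check each in order.
The first 4 eligible values, up to a = 4, all satisfy the conclusion.
a = 5: 5² + 11 = 36 = 6², a perfect square.

a = 5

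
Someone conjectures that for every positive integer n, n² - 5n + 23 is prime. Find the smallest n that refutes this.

n = 19

We need the least positive integer n for which n² - 5n + 23 is not prime.
The first 18 eligible values, up to n = 18, all satisfy the conclusion.
n = 19: n² - 5n + 23 = 289 = 17 × 17, composite.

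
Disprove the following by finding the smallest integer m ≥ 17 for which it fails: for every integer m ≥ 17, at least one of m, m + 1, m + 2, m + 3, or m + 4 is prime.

m = 17: 17 is prime.
m = 18: 19 is prime.
m = 19: 19 is prime.
m = 20: 23 is prime.
m = 21: 23 is prime.
m = 22: 23 is prime.
m = 23: 23 is prime.
m = 24: 24 = 2 × 12; 25 = 5 × 5; 26 = 2 × 13; 27 = 3 × 9; 28 = 2 × 14 — all composite.

m = 24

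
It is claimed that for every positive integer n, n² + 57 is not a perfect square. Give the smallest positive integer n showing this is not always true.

n = 8

Check each positive integer n in order until n² + 57 is a perfect square.
n = 1: 1² + 57 = 58, not a perfect square.
n = 2: 2² + 57 = 61, not a perfect square.
n = 3: 3² + 57 = 66, not a perfect square.
n = 4: 4² + 57 = 73, not a perfect square.
n = 5: 5² + 57 = 82, not a perfect square.
n = 6: 6² + 57 = 93, not a perfect square.
n = 7: 7² + 57 = 106, not a perfect square.
n = 8: 8² + 57 = 121 = 11², a perfect square.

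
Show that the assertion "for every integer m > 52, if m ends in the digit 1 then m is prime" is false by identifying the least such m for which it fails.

m = 81

We need the least integer m > 52 for which m ends in the digit 1 but m is not prime.
For m = 61, 71 the conclusion holds.
m = 81: 81 ends in 1; 81 = 3 × 27, composite.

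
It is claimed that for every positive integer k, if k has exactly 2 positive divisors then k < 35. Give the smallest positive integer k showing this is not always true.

For k = 2, 3, 5, 7, …, 23, 29, 31 the conclusion holds.
k = 37: τ(37) = 2; 37 ≥ 35.
Hence k = 37 is a counterexample.

k = 37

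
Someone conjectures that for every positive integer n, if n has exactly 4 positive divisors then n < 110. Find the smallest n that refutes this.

n = 111

A counterexample is any positive integer n such that n has exactly 4 positive divisors but the claim fails; we check each in order.
For n = 6, 8, 10, 14, …, 94, 95, 106 the conclusion holds.
n = 111: τ(111) = 4; 111 ≥ 110.
Thus n = 111 disproves the claim, and no smaller n works.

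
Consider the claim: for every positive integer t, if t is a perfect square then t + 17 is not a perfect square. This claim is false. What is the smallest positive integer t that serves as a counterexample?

For t = 1, 4, 9, 16, 25, 36, 49 the conclusion holds.
t = 64: 64 = 8² and 64 + 17 = 81 = 9².
Thus t = 64 disproves the claim, and no smaller t works.

t = 64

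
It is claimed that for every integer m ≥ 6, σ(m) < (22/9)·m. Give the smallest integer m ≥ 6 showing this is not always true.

m = 24

We need the least integer m ≥ 6 for which the claim fails.
For m = 6, 7, 8, 9, …, 21, 22, 23 the conclusion holds.
m = 24: σ(24) = 60; 60 ≥ 176/3.
Thus m = 24 disproves the claim, and no smaller m works.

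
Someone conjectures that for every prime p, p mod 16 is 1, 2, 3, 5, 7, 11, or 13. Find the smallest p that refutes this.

p = 31

The first 10 eligible values, up to p = 29, all satisfy the conclusion.
p = 31: 31 mod 16 = 15 — not in {1, 2, 3, 5, 7, 11, 13}.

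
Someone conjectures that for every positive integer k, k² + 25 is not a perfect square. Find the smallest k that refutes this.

k = 12

A counterexample is any positive integer k such that k² + 25 is a perfect square; we check each in order.
For k = 1, 2, 3, 4, …, 9, 10, 11 the conclusion holds.
k = 12: 12² + 25 = 169 = 13², a perfect square.
So k = 12 is the smallest counterexample.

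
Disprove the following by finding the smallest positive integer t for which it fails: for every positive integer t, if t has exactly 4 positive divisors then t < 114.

The first 34 eligible values, up to t = 111, all satisfy the conclusion.
t = 115: τ(115) = 4; 115 ≥ 114.

t = 115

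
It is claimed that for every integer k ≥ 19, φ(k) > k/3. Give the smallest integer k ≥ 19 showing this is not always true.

k = 19: φ(19) = 18 and 19/3 = 19/3, so φ(19) > 19/3.
k = 20: φ(20) = 8 and 20/3 = 20/3, so φ(20) > 20/3.
k = 21: φ(21) = 12 and 21/3 = 7, so φ(21) > 21/3.
k = 22: φ(22) = 10 and 22/3 = 22/3, so φ(22) > 22/3.
k = 23: φ(23) = 22 and 23/3 = 23/3, so φ(23) > 23/3.
k = 24: φ(24) = 8 and 24/3 = 8, so φ(24) ≤ 24/3.
So k = 24 is the smallest counterexample.

k = 24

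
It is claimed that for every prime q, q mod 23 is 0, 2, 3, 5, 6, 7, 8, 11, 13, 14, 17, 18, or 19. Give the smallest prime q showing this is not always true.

For q = 2, 3, 5, 7, …, 31, 37, 41 the conclusion holds.
q = 43: 43 mod 23 = 20 — not in {0, 2, 3, 5, 6, 7, 8, 11, 13, 14, 17, 18, 19}.
Thus q = 43 disproves the claim, and no smaller q works.

q = 43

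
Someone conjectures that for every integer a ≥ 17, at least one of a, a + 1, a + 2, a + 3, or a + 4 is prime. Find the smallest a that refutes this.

We need the least integer a ≥ 17 for which a, a + 1, a + 2, a + 3, a + 4 are all composite.
The first 7 eligible values, up to a = 23, all satisfy the conclusion.
a = 24: 24 = 2 × 12; 25 = 5 × 5; 26 = 2 × 13; 27 = 3 × 9; 28 = 2 × 14 — all composite.
Hence a = 24 is a counterexample.

a = 24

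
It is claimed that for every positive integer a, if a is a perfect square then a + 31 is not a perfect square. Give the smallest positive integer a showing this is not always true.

a = 225

A counterexample is any positive integer a such that a is a perfect square but a + 31 is a perfect square; we check each in order.
For a = 1, 4, 9, 16, …, 144, 169, 196 the conclusion holds.
a = 225: 225 = 15² and 225 + 31 = 256 = 16².
Hence a = 225 is a counterexample.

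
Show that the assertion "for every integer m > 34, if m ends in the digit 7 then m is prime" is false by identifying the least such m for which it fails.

We need the least integer m > 34 for which m ends in the digit 7 but m is not prime.
For m = 37, 47 the conclusion holds.
m = 57: 57 ends in 7; 57 = 3 × 19, composite.

m = 57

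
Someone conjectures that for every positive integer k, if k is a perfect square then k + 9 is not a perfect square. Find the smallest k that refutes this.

We need the least positive integer k for which k is a perfect square but k + 9 is a perfect square.
For k = 1, 4, 9 the conclusion holds.
k = 16: 16 = 4² and 16 + 9 = 25 = 5².

k = 16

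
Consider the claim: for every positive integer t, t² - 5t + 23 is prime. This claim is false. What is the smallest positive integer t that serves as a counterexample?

A counterexample is any positive integer t such that t² - 5t + 23 is not prime; we check each in order.
For t = 1, 2, 3, 4, …, 16, 17, 18 the conclusion holds.
t = 19: t² - 5t + 23 = 289 = 17 × 17, composite.
So t = 19 is the smallest counterexample.

t = 19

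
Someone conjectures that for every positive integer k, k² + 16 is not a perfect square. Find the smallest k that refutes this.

k = 3

We need the least positive integer k for which k² + 16 is a perfect square.
For k = 1, 2 the conclusion holds.
k = 3: 3² + 16 = 25 = 5², a perfect square.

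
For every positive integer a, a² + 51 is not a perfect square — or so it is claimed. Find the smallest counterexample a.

A counterexample is any positive integer a such that a² + 51 is a perfect square; we check each in order.
a = 1: 1² + 51 = 52, not a perfect square.
a = 2: 2² + 51 = 55, not a perfect square.
a = 3: 3² + 51 = 60, not a perfect square.
a = 4: 4² + 51 = 67, not a perfect square.
a = 5: 5² + 51 = 76, not a perfect square.
a = 6: 6² + 51 = 87, not a perfect square.
a = 7: 7² + 51 = 100 = 10², a perfect square.
Hence a = 7 is a counterexample.

a = 7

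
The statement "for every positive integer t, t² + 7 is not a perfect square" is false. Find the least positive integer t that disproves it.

t = 3

We need the least positive integer t for which t² + 7 is a perfect square.
t = 1: 1² + 7 = 8, not a perfect square.
t = 2: 2² + 7 = 11, not a perfect square.
t = 3: 3² + 7 = 16 = 4², a perfect square.
So t = 3 is the smallest counterexample.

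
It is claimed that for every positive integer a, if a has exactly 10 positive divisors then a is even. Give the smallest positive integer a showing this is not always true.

a = 405

A counterexample is any positive integer a such that a has exactly 10 positive divisors but a is odd; we check each in order.
For a = 48, 80, 112, 162, 176, 208, 272, 304, 368 the conclusion holds.
a = 405: divisors of 405: 10 divisors; 405 is odd.
Thus a = 405 disproves the claim, and no smaller a works.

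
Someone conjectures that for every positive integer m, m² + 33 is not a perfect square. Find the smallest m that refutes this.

We need the least positive integer m for which m² + 33 is a perfect square.
For m = 1, 2, 3 the conclusion holds.
m = 4: 4² + 33 = 49 = 7², a perfect square.

m = 4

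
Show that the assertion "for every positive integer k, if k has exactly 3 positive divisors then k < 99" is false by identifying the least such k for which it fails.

k = 121

A counterexample is any positive integer k such that k has exactly 3 positive divisors but the claim fails; we check each in order.
k = 4: τ(4) = 3; 4 < 99.
k = 9: τ(9) = 3; 9 < 99.
k = 25: τ(25) = 3; 25 < 99.
k = 49: τ(49) = 3; 49 < 99.
k = 121: τ(121) = 3; 121 ≥ 99.
Thus k = 121 disproves the claim, and no smaller k works.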